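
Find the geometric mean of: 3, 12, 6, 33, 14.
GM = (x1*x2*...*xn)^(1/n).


Product = 3 × 12 × 6 × 33 × 14 = 99792
GM = 99792^(1/5) = 9.9958

GM = 9.9958


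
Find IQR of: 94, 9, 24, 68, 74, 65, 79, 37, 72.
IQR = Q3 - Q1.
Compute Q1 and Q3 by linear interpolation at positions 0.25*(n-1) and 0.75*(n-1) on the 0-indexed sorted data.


Sorted: 9, 24, 37, 65, 68, 72, 74, 79, 94
Q1 (25th %ile) = 37.0000
Q3 (75th %ile) = 74.0000
IQR = 74.0000 - 37.0000 = 37.0000

IQR = 37.0000


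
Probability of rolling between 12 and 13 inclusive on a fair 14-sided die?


Favorable outcomes (12 ≤ roll ≤ 13): 2
Total outcomes = 14
P = 2/14 = 0.1429

P = 0.1429


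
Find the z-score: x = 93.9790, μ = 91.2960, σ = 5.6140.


z = (93.9790 - 91.2960)/5.6140
= 2.6830/5.6140
= 0.4779

z = 0.4779


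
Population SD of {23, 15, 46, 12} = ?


Mean = 24.0000
Variance = 177.5000
SD = sqrt(177.5000) = 13.3229

SD = 13.3229


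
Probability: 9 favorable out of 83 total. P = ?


P = 9/83 = 0.1084

P = 0.1084


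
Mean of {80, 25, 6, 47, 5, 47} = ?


Sum = 80 + 25 + 6 + 47 + 5 + 47 = 210
n = 6
Mean = 210/6 = 35.0000

Mean = 35.0000


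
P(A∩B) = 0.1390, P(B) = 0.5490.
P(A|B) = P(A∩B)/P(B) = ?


P(A|B) = 0.1390/0.5490 = 0.2532

P(A|B) = 0.2532


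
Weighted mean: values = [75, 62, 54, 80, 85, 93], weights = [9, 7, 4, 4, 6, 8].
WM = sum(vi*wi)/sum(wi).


Numerator = 75*9 + 62*7 + 54*4 + 80*4 + 85*6 + 93*8 = 2899
Denominator = 9 + 7 + 4 + 4 + 6 + 8 = 38
WM = 2899/38 = 76.2895

WM = 76.2895


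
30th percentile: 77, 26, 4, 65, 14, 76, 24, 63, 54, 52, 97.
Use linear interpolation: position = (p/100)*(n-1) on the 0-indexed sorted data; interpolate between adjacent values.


Sorted: 4, 14, 24, 26, 52, 54, 63, 65, 76, 77, 97
n = 11
Index = 30/100 * 10 = 3.0000
Lower = data[3] = 26, Upper = data[4] = 52
P30 = 26 + 0*(26) = 26.0000

P30 = 26.0000


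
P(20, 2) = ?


P(20,2) = 20!/18!
= 2432902008176640000/6402373705728000
= 380

P(20,2) = 380


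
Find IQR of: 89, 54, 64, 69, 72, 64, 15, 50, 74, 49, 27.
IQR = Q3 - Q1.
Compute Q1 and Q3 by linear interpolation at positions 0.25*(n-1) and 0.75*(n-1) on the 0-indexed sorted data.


Sorted: 15, 27, 49, 50, 54, 64, 64, 69, 72, 74, 89
Q1 (25th %ile) = 49.5000
Q3 (75th %ile) = 70.5000
IQR = 70.5000 - 49.5000 = 21.0000

IQR = 21.0000


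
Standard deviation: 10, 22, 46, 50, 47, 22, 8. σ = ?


Mean = 29.2857
Variance = 279.0612
SD = sqrt(279.0612) = 16.7051

SD = 16.7051


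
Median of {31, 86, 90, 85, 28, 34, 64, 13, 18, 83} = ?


Sorted: 13, 18, 28, 31, 34, 64, 83, 85, 86, 90
n = 10 (even)
Middle values: 34 and 64
Median = (34+64)/2 = 49.0000

Median = 49.0000


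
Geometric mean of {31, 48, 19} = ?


Product = 31 × 48 × 19 = 28272
GM = 28272^(1/3) = 30.4639

GM = 30.4639


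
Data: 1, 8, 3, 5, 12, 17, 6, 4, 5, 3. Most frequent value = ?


Frequencies: 1:1, 3:2, 4:1, 5:2, 6:1, 8:1, 12:1, 17:1
Max frequency = 2
Mode = 3, 5

Mode = 3, 5


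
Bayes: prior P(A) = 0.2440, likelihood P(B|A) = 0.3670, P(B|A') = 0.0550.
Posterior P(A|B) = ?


P(B) = P(B|A)*P(A) + P(B|A')*P(A')
= 0.3670*0.2440 + 0.0550*0.7560
= 0.089548 + 0.041580 = 0.131128
P(A|B) = 0.089548/0.131128 = 0.6829

P(A|B) = 0.6829


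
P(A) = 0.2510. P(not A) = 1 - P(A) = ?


P(not A) = 1 - 0.2510 = 0.7490

P(not A) = 0.7490


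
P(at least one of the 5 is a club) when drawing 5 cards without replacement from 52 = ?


P(at least one) = 1 - P(none)
P(none) = (39/52) × (38/51) × (37/50) × (36/49) × (35/48) = 0.221534
P(at least one) = 1 - 0.221534 = 0.7785

P = 0.7785


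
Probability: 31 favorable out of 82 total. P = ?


P = 31/82 = 0.3780

P = 0.3780


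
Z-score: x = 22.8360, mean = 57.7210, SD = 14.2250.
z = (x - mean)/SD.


z = (22.8360 - 57.7210)/14.2250
= -34.8850/14.2250
= -2.4524

z = -2.4524


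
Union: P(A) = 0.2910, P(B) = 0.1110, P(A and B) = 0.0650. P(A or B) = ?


P(A∪B) = 0.2910 + 0.1110 - 0.0650
= 0.4020 - 0.0650
= 0.3370

P(A∪B) = 0.3370


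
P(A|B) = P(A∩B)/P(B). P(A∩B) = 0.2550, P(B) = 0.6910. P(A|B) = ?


P(A|B) = 0.2550/0.6910 = 0.3690

P(A|B) = 0.3690


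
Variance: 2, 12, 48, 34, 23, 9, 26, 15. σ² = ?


Mean = 21.1250
Squared deviations: 365.7656, 83.2656, 722.2656, 165.7656, 3.5156, 147.0156, 23.7656, 37.5156
Sum = 1548.8750
Variance = 1548.8750/8 = 193.6094

Variance = 193.6094


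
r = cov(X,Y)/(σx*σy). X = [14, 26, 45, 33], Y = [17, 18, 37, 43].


Mean X = 29.5000, Mean Y = 28.7500
SD X = 11.236103, SD Y = 11.453711
Cov = 99.375000
r = 99.375000/(11.236103*11.453711) = 0.7722

r = 0.7722


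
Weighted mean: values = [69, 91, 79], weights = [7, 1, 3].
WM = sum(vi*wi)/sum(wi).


Numerator = 69*7 + 91*1 + 79*3 = 811
Denominator = 7 + 1 + 3 = 11
WM = 811/11 = 73.7273

WM = 73.7273


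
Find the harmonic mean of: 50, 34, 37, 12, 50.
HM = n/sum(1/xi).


Sum of reciprocals = 1/50 + 1/34 + 1/37 + 1/12 + 1/50 = 0.179772
HM = 5/0.179772 = 27.8130

HM = 27.8130


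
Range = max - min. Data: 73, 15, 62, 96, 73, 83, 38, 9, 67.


Max = 96, Min = 9
Range = 96 - 9 = 87

Range = 87


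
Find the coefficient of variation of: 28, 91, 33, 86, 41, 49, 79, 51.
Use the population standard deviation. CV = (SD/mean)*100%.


Mean = 57.2500
SD = 23.0583
CV = (23.0583/57.2500)*100 = 40.2766%

CV = 40.2766%


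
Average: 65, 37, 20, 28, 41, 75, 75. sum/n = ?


Sum = 65 + 37 + 20 + 28 + 41 + 75 + 75 = 341
n = 7
Mean = 341/7 = 48.7143

Mean = 48.7143


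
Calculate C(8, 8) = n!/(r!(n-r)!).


C(8,8) = 8!/(8! × 0!)
= 40320/(40320 × 1)
= 1

C(8,8) = 1


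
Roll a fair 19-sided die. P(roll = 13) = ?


Favorable outcomes (roll = 13): 1
Total outcomes = 19
P = 1/19 = 0.0526

P = 0.0526


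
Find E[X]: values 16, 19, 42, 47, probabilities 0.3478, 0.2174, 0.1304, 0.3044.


E[X] = 16*0.3478 + 19*0.2174 + 42*0.1304 + 47*0.3044
= 5.5648 + 4.1306 + 5.4768 + 14.3068
= 29.4790

E[X] = 29.4790


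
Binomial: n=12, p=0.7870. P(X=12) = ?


C(12,12) = 1
p^12 = 0.056454
(1-p)^0 = 1.000000
P = 1 * 0.056454 * 1.000000 = 0.0565

P(X=12) = 0.0565


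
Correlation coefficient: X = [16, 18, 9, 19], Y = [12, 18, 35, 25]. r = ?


Mean X = 15.5000, Mean Y = 22.5000
SD X = 3.905125, SD Y = 8.558621
Cov = -22.250000
r = -22.250000/(3.905125*8.558621) = -0.6657

r = -0.6657


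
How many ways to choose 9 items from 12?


C(12,9) = 12!/(9! × 3!)
= 479001600/(362880 × 6)
= 220

C(12,9) = 220


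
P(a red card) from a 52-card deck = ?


26 red cards in 52 cards
P = 26/52 = 0.5000

P = 0.5000


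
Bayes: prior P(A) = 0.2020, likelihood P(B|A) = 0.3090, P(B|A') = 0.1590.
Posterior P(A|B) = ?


P(B) = P(B|A)*P(A) + P(B|A')*P(A')
= 0.3090*0.2020 + 0.1590*0.7980
= 0.062418 + 0.126882 = 0.189300
P(A|B) = 0.062418/0.189300 = 0.3297

P(A|B) = 0.3297


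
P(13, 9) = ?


P(13,9) = 13!/4!
= 6227020800/24
= 259459200

P(13,9) = 259459200


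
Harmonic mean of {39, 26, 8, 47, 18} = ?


Sum of reciprocals = 1/39 + 1/26 + 1/8 + 1/47 + 1/18 = 0.265935
HM = 5/0.265935 = 18.8016

HM = 18.8016


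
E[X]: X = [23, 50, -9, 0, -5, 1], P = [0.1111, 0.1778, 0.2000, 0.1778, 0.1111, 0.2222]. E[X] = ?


E[X] = 23*0.1111 + 50*0.1778 - 9*0.2000 + 0*0.1778 - 5*0.1111 + 1*0.2222
= 2.5553 + 8.8900 - 1.8000 + 0 - 0.5555 + 0.2222
= 9.3120

E[X] = 9.3120


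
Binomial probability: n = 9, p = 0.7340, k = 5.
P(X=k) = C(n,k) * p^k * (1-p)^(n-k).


C(9,5) = 126
p^5 = 0.213049
(1-p)^4 = 0.005006
P = 126 * 0.213049 * 0.005006 = 0.1344

P(X=5) = 0.1344


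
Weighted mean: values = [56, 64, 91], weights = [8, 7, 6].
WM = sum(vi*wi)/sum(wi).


Numerator = 56*8 + 64*7 + 91*6 = 1442
Denominator = 8 + 7 + 6 = 21
WM = 1442/21 = 68.6667

WM = 68.6667


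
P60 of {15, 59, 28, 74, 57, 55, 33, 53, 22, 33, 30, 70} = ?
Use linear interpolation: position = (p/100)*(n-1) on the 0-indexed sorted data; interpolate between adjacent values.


Sorted: 15, 22, 28, 30, 33, 33, 53, 55, 57, 59, 70, 74
n = 12
Index = 60/100 * 11 = 6.6000
Lower = data[6] = 53, Upper = data[7] = 55
P60 = 53 + 0.6000*(2) = 54.2000

P60 = 54.2000


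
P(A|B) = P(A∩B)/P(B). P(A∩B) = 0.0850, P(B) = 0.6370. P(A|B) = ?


P(A|B) = 0.0850/0.6370 = 0.1334

P(A|B) = 0.1334


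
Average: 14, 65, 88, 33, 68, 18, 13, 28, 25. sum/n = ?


Sum = 14 + 65 + 88 + 33 + 68 + 18 + 13 + 28 + 25 = 352
n = 9
Mean = 352/9 = 39.1111

Mean = 39.1111


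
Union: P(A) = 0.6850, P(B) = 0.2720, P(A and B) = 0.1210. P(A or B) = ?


P(A∪B) = 0.6850 + 0.2720 - 0.1210
= 0.9570 - 0.1210
= 0.8360

P(A∪B) = 0.8360


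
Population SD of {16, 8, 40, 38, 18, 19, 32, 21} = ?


Mean = 24.0000
Variance = 113.2500
SD = sqrt(113.2500) = 10.6419

SD = 10.6419


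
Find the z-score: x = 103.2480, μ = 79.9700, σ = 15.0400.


z = (103.2480 - 79.9700)/15.0400
= 23.2780/15.0400
= 1.5477

z = 1.5477


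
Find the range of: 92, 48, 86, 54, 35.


Max = 92, Min = 35
Range = 92 - 35 = 57

Range = 57


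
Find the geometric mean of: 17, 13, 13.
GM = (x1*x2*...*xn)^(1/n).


Product = 17 × 13 × 13 = 2873
GM = 2873^(1/3) = 14.2160

GM = 14.2160


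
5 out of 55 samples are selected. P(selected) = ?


P = 5/55 = 0.0909

P = 0.0909


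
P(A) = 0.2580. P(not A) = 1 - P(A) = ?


P(not A) = 1 - 0.2580 = 0.7420

P(not A) = 0.7420


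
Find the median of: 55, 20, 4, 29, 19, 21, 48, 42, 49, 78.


Sorted: 4, 19, 20, 21, 29, 42, 48, 49, 55, 78
n = 10 (even)
Middle values: 29 and 42
Median = (29+42)/2 = 35.5000

Median = 35.5000


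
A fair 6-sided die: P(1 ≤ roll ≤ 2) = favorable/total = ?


Favorable outcomes (1 ≤ roll ≤ 2): 2
Total outcomes = 6
P = 2/6 = 0.3333

P = 0.3333


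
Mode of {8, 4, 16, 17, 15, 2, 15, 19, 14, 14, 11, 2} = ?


Frequencies: 2:2, 4:1, 8:1, 11:1, 14:2, 15:2, 16:1, 17:1, 19:1
Max frequency = 2
Mode = 2, 14, 15

Mode = 2, 14, 15


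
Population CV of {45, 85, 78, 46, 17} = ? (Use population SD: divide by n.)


Mean = 54.2000
SD = 24.7014
CV = (24.7014/54.2000)*100 = 45.5746%

CV = 45.5746%


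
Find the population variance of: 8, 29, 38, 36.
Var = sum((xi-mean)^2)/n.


Mean = 27.7500
Squared deviations: 390.0625, 1.5625, 105.0625, 68.0625
Sum = 564.7500
Variance = 564.7500/4 = 141.1875

Variance = 141.1875


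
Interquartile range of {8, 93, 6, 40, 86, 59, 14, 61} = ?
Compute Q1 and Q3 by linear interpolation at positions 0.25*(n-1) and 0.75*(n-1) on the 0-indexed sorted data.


Sorted: 6, 8, 14, 40, 59, 61, 86, 93
Q1 (25th %ile) = 12.5000
Q3 (75th %ile) = 67.2500
IQR = 67.2500 - 12.5000 = 54.7500

IQR = 54.7500


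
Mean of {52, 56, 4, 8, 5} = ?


Sum = 52 + 56 + 4 + 8 + 5 = 125
n = 5
Mean = 125/5 = 25.0000

Mean = 25.0000


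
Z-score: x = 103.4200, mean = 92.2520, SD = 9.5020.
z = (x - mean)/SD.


z = (103.4200 - 92.2520)/9.5020
= 11.1680/9.5020
= 1.1753

z = 1.1753


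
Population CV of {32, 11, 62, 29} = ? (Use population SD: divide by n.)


Mean = 33.5000
SD = 18.3098
CV = (18.3098/33.5000)*100 = 54.6562%

CV = 54.6562%


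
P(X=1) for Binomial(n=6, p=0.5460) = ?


C(6,1) = 6
p^1 = 0.546000
(1-p)^5 = 0.019288
P = 6 * 0.546000 * 0.019288 = 0.0632

P(X=1) = 0.0632


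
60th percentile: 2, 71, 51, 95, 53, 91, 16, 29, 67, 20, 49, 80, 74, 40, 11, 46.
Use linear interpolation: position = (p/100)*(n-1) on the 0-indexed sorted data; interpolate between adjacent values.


Sorted: 2, 11, 16, 20, 29, 40, 46, 49, 51, 53, 67, 71, 74, 80, 91, 95
n = 16
Index = 60/100 * 15 = 9.0000
Lower = data[9] = 53, Upper = data[10] = 67
P60 = 53 + 0*(14) = 53.0000

P60 = 53.0000


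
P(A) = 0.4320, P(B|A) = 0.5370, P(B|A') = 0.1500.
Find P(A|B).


P(B) = P(B|A)*P(A) + P(B|A')*P(A')
= 0.5370*0.4320 + 0.1500*0.5680
= 0.231984 + 0.085200 = 0.317184
P(A|B) = 0.231984/0.317184 = 0.7314

P(A|B) = 0.7314


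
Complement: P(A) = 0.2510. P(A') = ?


P(not A) = 1 - 0.2510 = 0.7490

P(not A) = 0.7490


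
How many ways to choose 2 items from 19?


C(19,2) = 19!/(2! × 17!)
= 121645100408832000/(2 × 355687428096000)
= 171

C(19,2) = 171


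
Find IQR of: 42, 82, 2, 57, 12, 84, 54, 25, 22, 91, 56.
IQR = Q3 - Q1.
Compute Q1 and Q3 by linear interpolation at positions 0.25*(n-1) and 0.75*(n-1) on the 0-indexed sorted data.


Sorted: 2, 12, 22, 25, 42, 54, 56, 57, 82, 84, 91
Q1 (25th %ile) = 23.5000
Q3 (75th %ile) = 69.5000
IQR = 69.5000 - 23.5000 = 46.0000

IQR = 46.0000


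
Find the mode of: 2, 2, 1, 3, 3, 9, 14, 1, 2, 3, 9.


Frequencies: 1:2, 2:3, 3:3, 9:2, 14:1
Max frequency = 3
Mode = 2, 3

Mode = 2, 3


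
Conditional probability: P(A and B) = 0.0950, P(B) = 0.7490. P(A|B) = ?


P(A|B) = 0.0950/0.7490 = 0.1268

P(A|B) = 0.1268


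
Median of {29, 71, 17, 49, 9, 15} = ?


Sorted: 9, 15, 17, 29, 49, 71
n = 6 (even)
Middle values: 17 and 29
Median = (17+29)/2 = 23.0000

Median = 23.0000


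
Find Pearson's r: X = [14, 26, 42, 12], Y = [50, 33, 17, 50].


Mean X = 23.5000, Mean Y = 37.5000
SD X = 11.947803, SD Y = 13.720423
Cov = -163.250000
r = -163.250000/(11.947803*13.720423) = -0.9959

r = -0.9959


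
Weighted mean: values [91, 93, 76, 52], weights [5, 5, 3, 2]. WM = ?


Numerator = 91*5 + 93*5 + 76*3 + 52*2 = 1252
Denominator = 5 + 5 + 3 + 2 = 15
WM = 1252/15 = 83.4667

WM = 83.4667


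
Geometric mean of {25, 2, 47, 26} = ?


Product = 25 × 2 × 47 × 26 = 61100
GM = 61100^(1/4) = 15.7221

GM = 15.7221


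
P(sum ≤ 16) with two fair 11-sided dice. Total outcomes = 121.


Total outcomes = 11×11 = 121
Favorable (sum ≤ 16): 100
P = 100/121 = 0.8264

P = 0.8264


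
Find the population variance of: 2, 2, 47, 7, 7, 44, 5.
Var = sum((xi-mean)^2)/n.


Mean = 16.2857
Squared deviations: 204.0816, 204.0816, 943.3673, 86.2245, 86.2245, 768.0816, 127.3673
Sum = 2419.4286
Variance = 2419.4286/7 = 345.6327

Variance = 345.6327


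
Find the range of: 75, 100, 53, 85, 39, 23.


Max = 100, Min = 23
Range = 100 - 23 = 77

Range = 77


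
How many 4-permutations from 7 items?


P(7,4) = 7!/3!
= 5040/6
= 840

P(7,4) = 840


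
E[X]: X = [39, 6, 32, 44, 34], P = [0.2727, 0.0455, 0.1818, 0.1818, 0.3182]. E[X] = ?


E[X] = 39*0.2727 + 6*0.0455 + 32*0.1818 + 44*0.1818 + 34*0.3182
= 10.6353 + 0.2730 + 5.8176 + 7.9992 + 10.8188
= 35.5439

E[X] = 35.5439


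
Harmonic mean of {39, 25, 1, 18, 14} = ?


Sum of reciprocals = 1/39 + 1/25 + 1/1 + 1/18 + 1/14 = 1.192625
HM = 5/1.192625 = 4.1924

HM = 4.1924


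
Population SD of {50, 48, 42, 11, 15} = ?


Mean = 33.2000
Variance = 280.5600
SD = sqrt(280.5600) = 16.7499

SD = 16.7499


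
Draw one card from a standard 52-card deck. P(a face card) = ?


12 face cards in 52 cards
P = 12/52 = 0.2308

P = 0.2308


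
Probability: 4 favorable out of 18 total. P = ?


P = 4/18 = 0.2222

P = 0.2222


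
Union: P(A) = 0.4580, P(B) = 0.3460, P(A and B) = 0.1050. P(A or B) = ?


P(A∪B) = 0.4580 + 0.3460 - 0.1050
= 0.8040 - 0.1050
= 0.6990

P(A∪B) = 0.6990


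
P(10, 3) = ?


P(10,3) = 10!/7!
= 3628800/5040
= 720

P(10,3) = 720


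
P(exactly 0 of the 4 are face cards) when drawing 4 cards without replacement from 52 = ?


Hypergeometric: P(X=0) = C(12,0)·C(40,4) / C(52,4)
= 1 × 91390 / 270725
= 91390/270725 = 0.3376

P = 0.3376


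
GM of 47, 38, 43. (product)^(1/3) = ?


Product = 47 × 38 × 43 = 76798
GM = 76798^(1/3) = 42.5060

GM = 42.5060


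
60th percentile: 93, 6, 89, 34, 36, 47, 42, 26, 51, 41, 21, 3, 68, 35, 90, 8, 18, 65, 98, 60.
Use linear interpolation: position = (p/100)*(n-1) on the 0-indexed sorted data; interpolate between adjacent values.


Sorted: 3, 6, 8, 18, 21, 26, 34, 35, 36, 41, 42, 47, 51, 60, 65, 68, 89, 90, 93, 98
n = 20
Index = 60/100 * 19 = 11.4000
Lower = data[11] = 47, Upper = data[12] = 51
P60 = 47 + 0.4000*(4) = 48.6000

P60 = 48.6000


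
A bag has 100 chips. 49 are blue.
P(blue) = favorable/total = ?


P = 49/100 = 0.4900

P = 0.4900


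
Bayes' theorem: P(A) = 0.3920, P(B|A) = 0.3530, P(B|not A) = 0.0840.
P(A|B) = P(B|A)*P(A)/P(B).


P(B) = P(B|A)*P(A) + P(B|A')*P(A')
= 0.3530*0.3920 + 0.0840*0.6080
= 0.138376 + 0.051072 = 0.189448
P(A|B) = 0.138376/0.189448 = 0.7304

P(A|B) = 0.7304


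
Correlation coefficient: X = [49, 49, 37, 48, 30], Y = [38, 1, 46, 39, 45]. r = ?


Mean X = 42.6000, Mean Y = 33.8000
SD X = 7.761443, SD Y = 16.702096
Cov = -72.880000
r = -72.880000/(7.761443*16.702096) = -0.5622

r = -0.5622


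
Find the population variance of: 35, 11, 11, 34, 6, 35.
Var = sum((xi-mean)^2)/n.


Mean = 22.0000
Squared deviations: 169.0000, 121.0000, 121.0000, 144.0000, 256.0000, 169.0000
Sum = 980.0000
Variance = 980.0000/6 = 163.3333

Variance = 163.3333


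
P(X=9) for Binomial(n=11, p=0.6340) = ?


C(11,9) = 55
p^9 = 0.016550
(1-p)^2 = 0.133956
P = 55 * 0.016550 * 0.133956 = 0.1219

P(X=9) = 0.1219


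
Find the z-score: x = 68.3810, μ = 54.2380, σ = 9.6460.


z = (68.3810 - 54.2380)/9.6460
= 14.1430/9.6460
= 1.4662

z = 1.4662


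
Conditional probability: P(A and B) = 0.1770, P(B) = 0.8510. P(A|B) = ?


P(A|B) = 0.1770/0.8510 = 0.2080

P(A|B) = 0.2080


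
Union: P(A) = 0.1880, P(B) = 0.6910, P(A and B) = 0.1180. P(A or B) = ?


P(A∪B) = 0.1880 + 0.6910 - 0.1180
= 0.8790 - 0.1180
= 0.7610

P(A∪B) = 0.7610


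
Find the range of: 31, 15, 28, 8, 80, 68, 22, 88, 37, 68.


Max = 88, Min = 8
Range = 88 - 8 = 80

Range = 80


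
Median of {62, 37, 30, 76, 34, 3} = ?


Sorted: 3, 30, 34, 37, 62, 76
n = 6 (even)
Middle values: 34 and 37
Median = (34+37)/2 = 35.5000

Median = 35.5000


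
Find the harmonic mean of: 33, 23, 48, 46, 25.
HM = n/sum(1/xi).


Sum of reciprocals = 1/33 + 1/23 + 1/48 + 1/46 + 1/25 = 0.156354
HM = 5/0.156354 = 31.9788

HM = 31.9788


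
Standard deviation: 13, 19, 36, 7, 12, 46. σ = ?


Mean = 22.1667
Variance = 197.8056
SD = sqrt(197.8056) = 14.0643

SD = 14.0643


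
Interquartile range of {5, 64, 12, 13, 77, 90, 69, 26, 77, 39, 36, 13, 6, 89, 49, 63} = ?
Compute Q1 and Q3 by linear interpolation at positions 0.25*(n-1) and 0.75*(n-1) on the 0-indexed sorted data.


Sorted: 5, 6, 12, 13, 13, 26, 36, 39, 49, 63, 64, 69, 77, 77, 89, 90
Q1 (25th %ile) = 13.0000
Q3 (75th %ile) = 71.0000
IQR = 71.0000 - 13.0000 = 58.0000

IQR = 58.0000


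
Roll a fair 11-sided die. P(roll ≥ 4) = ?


Favorable outcomes (roll ≥ 4): 8
Total outcomes = 11
P = 8/11 = 0.7273

P = 0.7273


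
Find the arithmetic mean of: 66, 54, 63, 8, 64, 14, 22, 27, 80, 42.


Sum = 66 + 54 + 63 + 8 + 64 + 14 + 22 + 27 + 80 + 42 = 440
n = 10
Mean = 440/10 = 44.0000

Mean = 44.0000


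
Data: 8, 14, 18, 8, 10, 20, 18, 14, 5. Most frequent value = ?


Frequencies: 5:1, 8:2, 10:1, 14:2, 18:2, 20:1
Max frequency = 2
Mode = 8, 14, 18

Mode = 8, 14, 18


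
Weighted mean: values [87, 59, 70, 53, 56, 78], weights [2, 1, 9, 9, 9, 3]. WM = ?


Numerator = 87*2 + 59*1 + 70*9 + 53*9 + 56*9 + 78*3 = 2078
Denominator = 2 + 1 + 9 + 9 + 9 + 3 = 33
WM = 2078/33 = 62.9697

WM = 62.9697


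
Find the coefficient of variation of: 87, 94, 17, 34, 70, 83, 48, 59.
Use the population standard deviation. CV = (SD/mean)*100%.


Mean = 61.5000
SD = 25.4116
CV = (25.4116/61.5000)*100 = 41.3197%

CV = 41.3197%


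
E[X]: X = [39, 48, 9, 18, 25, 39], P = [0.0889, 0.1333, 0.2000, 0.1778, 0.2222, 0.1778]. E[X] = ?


E[X] = 39*0.0889 + 48*0.1333 + 9*0.2000 + 18*0.1778 + 25*0.2222 + 39*0.1778
= 3.4671 + 6.3984 + 1.8000 + 3.2004 + 5.5550 + 6.9342
= 27.3551

E[X] = 27.3551


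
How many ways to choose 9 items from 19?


C(19,9) = 19!/(9! × 10!)
= 121645100408832000/(362880 × 3628800)
= 92378

C(19,9) = 92378


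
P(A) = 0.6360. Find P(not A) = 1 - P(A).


P(not A) = 1 - 0.6360 = 0.3640

P(not A) = 0.3640


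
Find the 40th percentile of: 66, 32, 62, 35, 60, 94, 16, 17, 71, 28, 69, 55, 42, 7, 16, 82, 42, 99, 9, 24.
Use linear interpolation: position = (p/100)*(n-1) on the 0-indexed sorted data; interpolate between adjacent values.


Sorted: 7, 9, 16, 16, 17, 24, 28, 32, 35, 42, 42, 55, 60, 62, 66, 69, 71, 82, 94, 99
n = 20
Index = 40/100 * 19 = 7.6000
Lower = data[7] = 32, Upper = data[8] = 35
P40 = 32 + 0.6000*(3) = 33.8000

P40 = 33.8000


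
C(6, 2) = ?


C(6,2) = 6!/(2! × 4!)
= 720/(2 × 24)
= 15

C(6,2) = 15


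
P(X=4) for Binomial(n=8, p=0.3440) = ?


C(8,4) = 70
p^4 = 0.014003
(1-p)^4 = 0.185189
P = 70 * 0.014003 * 0.185189 = 0.1815

P(X=4) = 0.1815


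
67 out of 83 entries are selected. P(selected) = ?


P = 67/83 = 0.8072

P = 0.8072


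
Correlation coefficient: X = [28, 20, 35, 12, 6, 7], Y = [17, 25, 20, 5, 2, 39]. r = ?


Mean X = 18.0000, Mean Y = 18.0000
SD X = 10.754844, SD Y = 12.382784
Cov = 12.833333
r = 12.833333/(10.754844*12.382784) = 0.0964

r = 0.0964


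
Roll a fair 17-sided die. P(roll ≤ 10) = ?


Favorable outcomes (roll ≤ 10): 10
Total outcomes = 17
P = 10/17 = 0.5882

P = 0.5882


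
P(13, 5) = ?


P(13,5) = 13!/8!
= 6227020800/40320
= 154440

P(13,5) = 154440


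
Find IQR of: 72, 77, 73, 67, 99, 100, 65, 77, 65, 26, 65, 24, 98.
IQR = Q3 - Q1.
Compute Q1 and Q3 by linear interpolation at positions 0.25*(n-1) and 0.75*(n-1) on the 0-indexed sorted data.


Sorted: 24, 26, 65, 65, 65, 67, 72, 73, 77, 77, 98, 99, 100
Q1 (25th %ile) = 65.0000
Q3 (75th %ile) = 77.0000
IQR = 77.0000 - 65.0000 = 12.0000

IQR = 12.0000


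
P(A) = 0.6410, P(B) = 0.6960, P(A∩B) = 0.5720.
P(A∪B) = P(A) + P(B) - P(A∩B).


P(A∪B) = 0.6410 + 0.6960 - 0.5720
= 1.3370 - 0.5720
= 0.7650

P(A∪B) = 0.7650


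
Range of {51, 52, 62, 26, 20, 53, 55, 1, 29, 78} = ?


Max = 78, Min = 1
Range = 78 - 1 = 77

Range = 77


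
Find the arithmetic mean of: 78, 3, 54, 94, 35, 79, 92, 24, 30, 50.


Sum = 78 + 3 + 54 + 94 + 35 + 79 + 92 + 24 + 30 + 50 = 539
n = 10
Mean = 539/10 = 53.9000

Mean = 53.9000


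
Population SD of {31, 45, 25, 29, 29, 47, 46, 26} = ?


Mean = 34.7500
Variance = 79.1875
SD = sqrt(79.1875) = 8.8987

SD = 8.8987


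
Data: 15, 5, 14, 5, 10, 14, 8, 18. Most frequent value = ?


Frequencies: 5:2, 8:1, 10:1, 14:2, 15:1, 18:1
Max frequency = 2
Mode = 5, 14

Mode = 5, 14


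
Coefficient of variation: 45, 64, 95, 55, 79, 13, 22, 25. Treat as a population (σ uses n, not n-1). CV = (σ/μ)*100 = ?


Mean = 49.7500
SD = 27.1328
CV = (27.1328/49.7500)*100 = 54.5382%

CV = 54.5382%


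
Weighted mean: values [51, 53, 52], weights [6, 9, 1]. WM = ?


Numerator = 51*6 + 53*9 + 52*1 = 835
Denominator = 6 + 9 + 1 = 16
WM = 835/16 = 52.1875

WM = 52.1875


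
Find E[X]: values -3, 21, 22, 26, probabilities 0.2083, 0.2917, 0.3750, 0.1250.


E[X] = -3*0.2083 + 21*0.2917 + 22*0.3750 + 26*0.1250
= -0.6249 + 6.1257 + 8.2500 + 3.2500
= 17.0008

E[X] = 17.0008


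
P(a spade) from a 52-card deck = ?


13 spades in 52 cards
P = 13/52 = 0.2500

P = 0.2500


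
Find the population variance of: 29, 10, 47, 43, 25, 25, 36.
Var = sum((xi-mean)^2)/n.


Mean = 30.7143
Squared deviations: 2.9388, 429.0816, 265.2245, 150.9388, 32.6531, 32.6531, 27.9388
Sum = 941.4286
Variance = 941.4286/7 = 134.4898

Variance = 134.4898


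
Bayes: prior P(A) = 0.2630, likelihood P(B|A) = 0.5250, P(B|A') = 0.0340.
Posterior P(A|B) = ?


P(B) = P(B|A)*P(A) + P(B|A')*P(A')
= 0.5250*0.2630 + 0.0340*0.7370
= 0.138075 + 0.025058 = 0.163133
P(A|B) = 0.138075/0.163133 = 0.8464

P(A|B) = 0.8464


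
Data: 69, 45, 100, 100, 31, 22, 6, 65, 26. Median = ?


Sorted: 6, 22, 26, 31, 45, 65, 69, 100, 100
n = 9 (odd)
Middle value = 45

Median = 45


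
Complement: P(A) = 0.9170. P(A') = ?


P(not A) = 1 - 0.9170 = 0.0830

P(not A) = 0.0830


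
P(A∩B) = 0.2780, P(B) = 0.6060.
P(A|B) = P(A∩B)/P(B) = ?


P(A|B) = 0.2780/0.6060 = 0.4587

P(A|B) = 0.4587


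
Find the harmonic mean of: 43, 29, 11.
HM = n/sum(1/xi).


Sum of reciprocals = 1/43 + 1/29 + 1/11 = 0.148648
HM = 3/0.148648 = 20.1820

HM = 20.1820


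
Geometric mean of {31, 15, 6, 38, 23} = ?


Product = 31 × 15 × 6 × 38 × 23 = 2438460
GM = 2438460^(1/5) = 18.9419

GM = 18.9419


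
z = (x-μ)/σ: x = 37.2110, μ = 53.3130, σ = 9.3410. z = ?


z = (37.2110 - 53.3130)/9.3410
= -16.1020/9.3410
= -1.7238

z = -1.7238


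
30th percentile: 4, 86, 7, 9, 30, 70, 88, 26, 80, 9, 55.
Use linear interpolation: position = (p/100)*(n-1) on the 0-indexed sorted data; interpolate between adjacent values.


Sorted: 4, 7, 9, 9, 26, 30, 55, 70, 80, 86, 88
n = 11
Index = 30/100 * 10 = 3.0000
Lower = data[3] = 9, Upper = data[4] = 26
P30 = 9 + 0*(17) = 9.0000

P30 = 9.0000


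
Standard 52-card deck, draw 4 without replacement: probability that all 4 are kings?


P(all kings) = (4/52) × (3/51) × (2/50) × (1/49)
= 3.6938e-06

P = 3.6938e-06


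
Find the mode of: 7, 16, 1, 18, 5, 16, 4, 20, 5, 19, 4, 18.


Frequencies: 1:1, 4:2, 5:2, 7:1, 16:2, 18:2, 19:1, 20:1
Max frequency = 2
Mode = 4, 5, 16, 18

Mode = 4, 5, 16, 18


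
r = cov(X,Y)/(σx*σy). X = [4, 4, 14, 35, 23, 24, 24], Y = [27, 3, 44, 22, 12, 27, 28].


Mean X = 18.2857, Mean Y = 23.2857
SD X = 10.646452, SD Y = 12.067835
Cov = 17.346939
r = 17.346939/(10.646452*12.067835) = 0.1350

r = 0.1350


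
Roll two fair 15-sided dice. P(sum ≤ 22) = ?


Total outcomes = 15×15 = 225
Favorable (sum ≤ 22): 189
P = 189/225 = 0.8400

P = 0.8400


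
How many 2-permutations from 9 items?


P(9,2) = 9!/7!
= 362880/5040
= 72

P(9,2) = 72


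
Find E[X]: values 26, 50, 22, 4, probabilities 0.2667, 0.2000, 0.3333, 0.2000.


E[X] = 26*0.2667 + 50*0.2000 + 22*0.3333 + 4*0.2000
= 6.9342 + 10.0000 + 7.3326 + 0.8000
= 25.0668

E[X] = 25.0668


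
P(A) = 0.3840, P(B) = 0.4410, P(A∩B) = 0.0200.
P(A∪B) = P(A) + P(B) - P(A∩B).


P(A∪B) = 0.3840 + 0.4410 - 0.0200
= 0.8250 - 0.0200
= 0.8050

P(A∪B) = 0.8050


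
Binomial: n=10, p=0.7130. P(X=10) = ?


C(10,10) = 1
p^10 = 0.033954
(1-p)^0 = 1.000000
P = 1 * 0.033954 * 1.000000 = 0.0340

P(X=10) = 0.0340


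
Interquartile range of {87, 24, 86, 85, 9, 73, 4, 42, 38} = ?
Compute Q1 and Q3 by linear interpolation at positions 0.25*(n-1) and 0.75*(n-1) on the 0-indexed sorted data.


Sorted: 4, 9, 24, 38, 42, 73, 85, 86, 87
Q1 (25th %ile) = 24.0000
Q3 (75th %ile) = 85.0000
IQR = 85.0000 - 24.0000 = 61.0000

IQR = 61.0000


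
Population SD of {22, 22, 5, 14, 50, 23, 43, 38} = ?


Mean = 27.1250
Variance = 203.1094
SD = sqrt(203.1094) = 14.2516

SD = 14.2516


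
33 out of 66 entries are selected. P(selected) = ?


P = 33/66 = 0.5000

P = 0.5000


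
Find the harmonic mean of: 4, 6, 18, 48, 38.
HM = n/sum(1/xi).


Sum of reciprocals = 1/4 + 1/6 + 1/18 + 1/48 + 1/38 = 0.519371
HM = 5/0.519371 = 9.6270

HM = 9.6270


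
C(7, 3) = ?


C(7,3) = 7!/(3! × 4!)
= 5040/(6 × 24)
= 35

C(7,3) = 35


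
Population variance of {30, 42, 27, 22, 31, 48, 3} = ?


Mean = 29.0000
Squared deviations: 1.0000, 169.0000, 4.0000, 49.0000, 4.0000, 361.0000, 676.0000
Sum = 1264.0000
Variance = 1264.0000/7 = 180.5714

Variance = 180.5714


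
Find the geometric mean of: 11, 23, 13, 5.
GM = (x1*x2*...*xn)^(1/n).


Product = 11 × 23 × 13 × 5 = 16445
GM = 16445^(1/4) = 11.3242

GM = 11.3242


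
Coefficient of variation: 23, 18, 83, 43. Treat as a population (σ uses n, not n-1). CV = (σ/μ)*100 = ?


Mean = 41.7500
SD = 25.5869
CV = (25.5869/41.7500)*100 = 61.2859%

CV = 61.2859%


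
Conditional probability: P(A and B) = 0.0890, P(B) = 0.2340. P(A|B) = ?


P(A|B) = 0.0890/0.2340 = 0.3803

P(A|B) = 0.3803


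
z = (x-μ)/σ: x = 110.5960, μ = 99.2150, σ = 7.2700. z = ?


z = (110.5960 - 99.2150)/7.2700
= 11.3810/7.2700
= 1.5655

z = 1.5655


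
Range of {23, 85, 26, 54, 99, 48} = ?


Max = 99, Min = 23
Range = 99 - 23 = 76

Range = 76


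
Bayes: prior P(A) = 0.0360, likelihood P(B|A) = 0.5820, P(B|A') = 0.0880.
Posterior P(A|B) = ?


P(B) = P(B|A)*P(A) + P(B|A')*P(A')
= 0.5820*0.0360 + 0.0880*0.9640
= 0.020952 + 0.084832 = 0.105784
P(A|B) = 0.020952/0.105784 = 0.1981

P(A|B) = 0.1981


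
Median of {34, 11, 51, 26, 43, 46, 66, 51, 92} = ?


Sorted: 11, 26, 34, 43, 46, 51, 51, 66, 92
n = 9 (odd)
Middle value = 46

Median = 46


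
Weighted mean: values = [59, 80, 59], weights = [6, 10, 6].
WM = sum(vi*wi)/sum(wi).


Numerator = 59*6 + 80*10 + 59*6 = 1508
Denominator = 6 + 10 + 6 = 22
WM = 1508/22 = 68.5455

WM = 68.5455


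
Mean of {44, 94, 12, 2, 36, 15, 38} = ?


Sum = 44 + 94 + 12 + 2 + 36 + 15 + 38 = 241
n = 7
Mean = 241/7 = 34.4286

Mean = 34.4286


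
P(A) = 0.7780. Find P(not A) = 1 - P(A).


P(not A) = 1 - 0.7780 = 0.2220

P(not A) = 0.2220


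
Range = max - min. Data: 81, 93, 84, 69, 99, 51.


Max = 99, Min = 51
Range = 99 - 51 = 48

Range = 48


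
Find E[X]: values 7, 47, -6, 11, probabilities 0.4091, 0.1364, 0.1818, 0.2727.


E[X] = 7*0.4091 + 47*0.1364 - 6*0.1818 + 11*0.2727
= 2.8637 + 6.4108 - 1.0908 + 2.9997
= 11.1834

E[X] = 11.1834


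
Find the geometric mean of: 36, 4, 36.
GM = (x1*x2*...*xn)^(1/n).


Product = 36 × 4 × 36 = 5184
GM = 5184^(1/3) = 17.3070

GM = 17.3070


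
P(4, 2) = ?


P(4,2) = 4!/2!
= 24/2
= 12

P(4,2) = 12


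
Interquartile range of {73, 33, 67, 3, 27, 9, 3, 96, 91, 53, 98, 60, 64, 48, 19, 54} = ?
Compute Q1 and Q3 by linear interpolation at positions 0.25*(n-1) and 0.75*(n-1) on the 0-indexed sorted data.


Sorted: 3, 3, 9, 19, 27, 33, 48, 53, 54, 60, 64, 67, 73, 91, 96, 98
Q1 (25th %ile) = 25.0000
Q3 (75th %ile) = 68.5000
IQR = 68.5000 - 25.0000 = 43.5000

IQR = 43.5000


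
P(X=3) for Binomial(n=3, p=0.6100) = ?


C(3,3) = 1
p^3 = 0.226981
(1-p)^0 = 1.000000
P = 1 * 0.226981 * 1.000000 = 0.2270

P(X=3) = 0.2270


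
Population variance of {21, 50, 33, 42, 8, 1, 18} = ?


Mean = 24.7143
Squared deviations: 13.7959, 639.3673, 68.6531, 298.7959, 279.3673, 562.3673, 45.0816
Sum = 1907.4286
Variance = 1907.4286/7 = 272.4898

Variance = 272.4898


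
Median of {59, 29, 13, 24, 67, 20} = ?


Sorted: 13, 20, 24, 29, 59, 67
n = 6 (even)
Middle values: 24 and 29
Median = (24+29)/2 = 26.5000

Median = 26.5000


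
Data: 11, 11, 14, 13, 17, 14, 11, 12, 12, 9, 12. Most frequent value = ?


Frequencies: 9:1, 11:3, 12:3, 13:1, 14:2, 17:1
Max frequency = 3
Mode = 11, 12

Mode = 11, 12


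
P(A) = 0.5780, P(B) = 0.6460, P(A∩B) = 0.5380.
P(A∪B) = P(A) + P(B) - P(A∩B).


P(A∪B) = 0.5780 + 0.6460 - 0.5380
= 1.2240 - 0.5380
= 0.6860

P(A∪B) = 0.6860


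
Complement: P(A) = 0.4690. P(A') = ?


P(not A) = 1 - 0.4690 = 0.5310

P(not A) = 0.5310


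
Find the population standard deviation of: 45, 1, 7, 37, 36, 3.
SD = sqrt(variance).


Mean = 21.5000
Variance = 329.2500
SD = sqrt(329.2500) = 18.1452

SD = 18.1452


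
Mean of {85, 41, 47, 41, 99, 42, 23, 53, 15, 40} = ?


Sum = 85 + 41 + 47 + 41 + 99 + 42 + 23 + 53 + 15 + 40 = 486
n = 10
Mean = 486/10 = 48.6000

Mean = 48.6000


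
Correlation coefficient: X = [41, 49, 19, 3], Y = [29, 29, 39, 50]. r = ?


Mean X = 28.0000, Mean Y = 36.7500
SD X = 18.138357, SD Y = 8.671073
Cov = -153.750000
r = -153.750000/(18.138357*8.671073) = -0.9776

r = -0.9776


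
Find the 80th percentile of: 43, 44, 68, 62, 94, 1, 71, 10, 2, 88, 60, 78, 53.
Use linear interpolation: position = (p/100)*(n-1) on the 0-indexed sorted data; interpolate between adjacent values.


Sorted: 1, 2, 10, 43, 44, 53, 60, 62, 68, 71, 78, 88, 94
n = 13
Index = 80/100 * 12 = 9.6000
Lower = data[9] = 71, Upper = data[10] = 78
P80 = 71 + 0.6000*(7) = 75.2000

P80 = 75.2000


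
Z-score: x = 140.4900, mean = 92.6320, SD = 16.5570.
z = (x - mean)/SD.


z = (140.4900 - 92.6320)/16.5570
= 47.8580/16.5570
= 2.8905

z = 2.8905


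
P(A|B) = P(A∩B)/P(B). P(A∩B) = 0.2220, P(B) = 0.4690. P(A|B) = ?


P(A|B) = 0.2220/0.4690 = 0.4733

P(A|B) = 0.4733


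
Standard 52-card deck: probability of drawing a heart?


13 hearts in 52 cards
P = 13/52 = 0.2500

P = 0.2500


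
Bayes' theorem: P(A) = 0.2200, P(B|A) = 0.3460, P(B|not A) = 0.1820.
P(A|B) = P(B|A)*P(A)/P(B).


P(B) = P(B|A)*P(A) + P(B|A')*P(A')
= 0.3460*0.2200 + 0.1820*0.7800
= 0.076120 + 0.141960 = 0.218080
P(A|B) = 0.076120/0.218080 = 0.3490

P(A|B) = 0.3490


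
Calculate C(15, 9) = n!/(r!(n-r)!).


C(15,9) = 15!/(9! × 6!)
= 1307674368000/(362880 × 720)
= 5005

C(15,9) = 5005


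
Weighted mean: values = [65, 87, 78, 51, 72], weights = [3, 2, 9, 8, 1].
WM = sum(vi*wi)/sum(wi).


Numerator = 65*3 + 87*2 + 78*9 + 51*8 + 72*1 = 1551
Denominator = 3 + 2 + 9 + 8 + 1 = 23
WM = 1551/23 = 67.4348

WM = 67.4348


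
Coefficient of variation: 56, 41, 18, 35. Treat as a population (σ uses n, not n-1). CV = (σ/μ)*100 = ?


Mean = 37.5000
SD = 13.6107
CV = (13.6107/37.5000)*100 = 36.2951%

CV = 36.2951%


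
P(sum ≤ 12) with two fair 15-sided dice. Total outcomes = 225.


Total outcomes = 15×15 = 225
Favorable (sum ≤ 12): 66
P = 66/225 = 0.2933

P = 0.2933


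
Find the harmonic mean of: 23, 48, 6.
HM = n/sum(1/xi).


Sum of reciprocals = 1/23 + 1/48 + 1/6 = 0.230978
HM = 3/0.230978 = 12.9882

HM = 12.9882


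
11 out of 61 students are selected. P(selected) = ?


P = 11/61 = 0.1803

P = 0.1803


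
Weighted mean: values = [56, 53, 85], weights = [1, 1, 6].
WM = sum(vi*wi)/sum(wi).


Numerator = 56*1 + 53*1 + 85*6 = 619
Denominator = 1 + 1 + 6 = 8
WM = 619/8 = 77.3750

WM = 77.3750


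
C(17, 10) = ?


C(17,10) = 17!/(10! × 7!)
= 355687428096000/(3628800 × 5040)
= 19448

C(17,10) = 19448


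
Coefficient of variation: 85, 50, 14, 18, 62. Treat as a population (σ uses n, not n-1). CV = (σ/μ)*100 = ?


Mean = 45.8000
SD = 26.8358
CV = (26.8358/45.8000)*100 = 58.5934%

CV = 58.5934%


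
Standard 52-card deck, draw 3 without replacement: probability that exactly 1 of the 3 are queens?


Hypergeometric: P(X=1) = C(4,1)·C(48,2) / C(52,3)
= 4 × 1128 / 22100
= 4512/22100 = 0.2042

P = 0.2042


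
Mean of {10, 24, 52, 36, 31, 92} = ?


Sum = 10 + 24 + 52 + 36 + 31 + 92 = 245
n = 6
Mean = 245/6 = 40.8333

Mean = 40.8333


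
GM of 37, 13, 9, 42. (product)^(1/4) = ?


Product = 37 × 13 × 9 × 42 = 181818
GM = 181818^(1/4) = 20.6495

GM = 20.6495


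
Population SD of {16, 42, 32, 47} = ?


Mean = 34.2500
Variance = 140.1875
SD = sqrt(140.1875) = 11.8401

SD = 11.8401


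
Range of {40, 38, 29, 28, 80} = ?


Max = 80, Min = 28
Range = 80 - 28 = 52

Range = 52


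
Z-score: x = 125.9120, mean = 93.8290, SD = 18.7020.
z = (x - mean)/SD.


z = (125.9120 - 93.8290)/18.7020
= 32.0830/18.7020
= 1.7155

z = 1.7155


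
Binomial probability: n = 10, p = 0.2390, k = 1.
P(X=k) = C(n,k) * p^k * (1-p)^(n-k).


C(10,1) = 10
p^1 = 0.239000
(1-p)^9 = 0.085598
P = 10 * 0.239000 * 0.085598 = 0.2046

P(X=1) = 0.2046


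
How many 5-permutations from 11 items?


P(11,5) = 11!/6!
= 39916800/720
= 55440

P(11,5) = 55440


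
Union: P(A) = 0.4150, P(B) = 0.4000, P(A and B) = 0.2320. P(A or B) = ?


P(A∪B) = 0.4150 + 0.4000 - 0.2320
= 0.8150 - 0.2320
= 0.5830

P(A∪B) = 0.5830


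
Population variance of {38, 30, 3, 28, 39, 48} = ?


Mean = 31.0000
Squared deviations: 49.0000, 1.0000, 784.0000, 9.0000, 64.0000, 289.0000
Sum = 1196.0000
Variance = 1196.0000/6 = 199.3333

Variance = 199.3333


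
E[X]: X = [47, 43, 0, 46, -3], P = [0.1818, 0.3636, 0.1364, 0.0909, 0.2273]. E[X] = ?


E[X] = 47*0.1818 + 43*0.3636 + 0*0.1364 + 46*0.0909 - 3*0.2273
= 8.5446 + 15.6348 + 0 + 4.1814 - 0.6819
= 27.6789

E[X] = 27.6789


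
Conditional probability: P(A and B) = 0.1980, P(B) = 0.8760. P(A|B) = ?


P(A|B) = 0.1980/0.8760 = 0.2260

P(A|B) = 0.2260


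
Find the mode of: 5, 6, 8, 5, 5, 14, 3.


Frequencies: 3:1, 5:3, 6:1, 8:1, 14:1
Max frequency = 3
Mode = 5

Mode = 5


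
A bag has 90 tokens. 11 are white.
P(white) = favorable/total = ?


P = 11/90 = 0.1222

P = 0.1222


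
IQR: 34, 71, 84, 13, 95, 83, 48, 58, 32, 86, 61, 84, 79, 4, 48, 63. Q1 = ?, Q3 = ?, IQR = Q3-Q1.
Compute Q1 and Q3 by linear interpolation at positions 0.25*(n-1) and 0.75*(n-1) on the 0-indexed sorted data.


Sorted: 4, 13, 32, 34, 48, 48, 58, 61, 63, 71, 79, 83, 84, 84, 86, 95
Q1 (25th %ile) = 44.5000
Q3 (75th %ile) = 83.2500
IQR = 83.2500 - 44.5000 = 38.7500

IQR = 38.7500


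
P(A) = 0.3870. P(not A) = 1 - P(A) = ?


P(not A) = 1 - 0.3870 = 0.6130

P(not A) = 0.6130


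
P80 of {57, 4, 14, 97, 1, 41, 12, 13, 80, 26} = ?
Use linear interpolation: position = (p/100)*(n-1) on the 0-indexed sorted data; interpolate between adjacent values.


Sorted: 1, 4, 12, 13, 14, 26, 41, 57, 80, 97
n = 10
Index = 80/100 * 9 = 7.2000
Lower = data[7] = 57, Upper = data[8] = 80
P80 = 57 + 0.2000*(23) = 61.6000

P80 = 61.6000


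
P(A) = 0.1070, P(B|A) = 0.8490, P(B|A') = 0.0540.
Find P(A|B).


P(B) = P(B|A)*P(A) + P(B|A')*P(A')
= 0.8490*0.1070 + 0.0540*0.8930
= 0.090843 + 0.048222 = 0.139065
P(A|B) = 0.090843/0.139065 = 0.6532

P(A|B) = 0.6532


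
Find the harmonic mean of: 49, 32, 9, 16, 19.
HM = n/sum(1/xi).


Sum of reciprocals = 1/49 + 1/32 + 1/9 + 1/16 + 1/19 = 0.277901
HM = 5/0.277901 = 17.9920

HM = 17.9920


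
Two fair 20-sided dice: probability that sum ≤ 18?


Total outcomes = 20×20 = 400
Favorable (sum ≤ 18): 153
P = 153/400 = 0.3825

P = 0.3825


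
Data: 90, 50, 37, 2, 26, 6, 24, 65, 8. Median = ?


Sorted: 2, 6, 8, 24, 26, 37, 50, 65, 90
n = 9 (odd)
Middle value = 26

Median = 26


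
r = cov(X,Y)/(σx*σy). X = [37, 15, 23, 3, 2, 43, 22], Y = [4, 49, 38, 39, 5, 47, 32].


Mean X = 20.7143, Mean Y = 30.5714
SD X = 14.468826, SD Y = 17.311079
Cov = 25.163265
r = 25.163265/(14.468826*17.311079) = 0.1005

r = 0.1005


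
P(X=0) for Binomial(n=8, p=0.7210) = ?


C(8,0) = 1
p^0 = 1.000000
(1-p)^8 = 3.671416e-05
P = 1 * 1.000000 * 3.671416e-05 = 3.6714e-05

P(X=0) = 3.6714e-05


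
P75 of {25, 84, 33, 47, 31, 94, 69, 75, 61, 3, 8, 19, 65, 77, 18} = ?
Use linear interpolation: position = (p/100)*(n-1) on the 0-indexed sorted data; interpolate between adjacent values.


Sorted: 3, 8, 18, 19, 25, 31, 33, 47, 61, 65, 69, 75, 77, 84, 94
n = 15
Index = 75/100 * 14 = 10.5000
Lower = data[10] = 69, Upper = data[11] = 75
P75 = 69 + 0.5000*(6) = 72.0000

P75 = 72.0000


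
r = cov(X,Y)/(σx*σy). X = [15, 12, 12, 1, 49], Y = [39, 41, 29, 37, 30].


Mean X = 17.8000, Mean Y = 35.2000
SD X = 16.314411, SD Y = 4.833218
Cov = -40.160000
r = -40.160000/(16.314411*4.833218) = -0.5093

r = -0.5093


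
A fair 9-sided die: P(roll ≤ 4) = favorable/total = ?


Favorable outcomes (roll ≤ 4): 4
Total outcomes = 9
P = 4/9 = 0.4444

P = 0.4444


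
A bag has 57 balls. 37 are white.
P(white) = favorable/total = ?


P = 37/57 = 0.6491

P = 0.6491


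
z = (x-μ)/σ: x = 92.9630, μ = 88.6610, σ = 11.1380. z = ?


z = (92.9630 - 88.6610)/11.1380
= 4.3020/11.1380
= 0.3862

z = 0.3862


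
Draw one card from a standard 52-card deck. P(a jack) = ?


4 jacks in 52 cards
P = 4/52 = 0.0769

P = 0.0769


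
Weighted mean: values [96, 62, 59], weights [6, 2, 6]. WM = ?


Numerator = 96*6 + 62*2 + 59*6 = 1054
Denominator = 6 + 2 + 6 = 14
WM = 1054/14 = 75.2857

WM = 75.2857


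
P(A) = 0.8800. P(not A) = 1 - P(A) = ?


P(not A) = 1 - 0.8800 = 0.1200

P(not A) = 0.1200


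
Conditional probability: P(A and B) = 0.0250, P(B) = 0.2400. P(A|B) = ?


P(A|B) = 0.0250/0.2400 = 0.1042

P(A|B) = 0.1042
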